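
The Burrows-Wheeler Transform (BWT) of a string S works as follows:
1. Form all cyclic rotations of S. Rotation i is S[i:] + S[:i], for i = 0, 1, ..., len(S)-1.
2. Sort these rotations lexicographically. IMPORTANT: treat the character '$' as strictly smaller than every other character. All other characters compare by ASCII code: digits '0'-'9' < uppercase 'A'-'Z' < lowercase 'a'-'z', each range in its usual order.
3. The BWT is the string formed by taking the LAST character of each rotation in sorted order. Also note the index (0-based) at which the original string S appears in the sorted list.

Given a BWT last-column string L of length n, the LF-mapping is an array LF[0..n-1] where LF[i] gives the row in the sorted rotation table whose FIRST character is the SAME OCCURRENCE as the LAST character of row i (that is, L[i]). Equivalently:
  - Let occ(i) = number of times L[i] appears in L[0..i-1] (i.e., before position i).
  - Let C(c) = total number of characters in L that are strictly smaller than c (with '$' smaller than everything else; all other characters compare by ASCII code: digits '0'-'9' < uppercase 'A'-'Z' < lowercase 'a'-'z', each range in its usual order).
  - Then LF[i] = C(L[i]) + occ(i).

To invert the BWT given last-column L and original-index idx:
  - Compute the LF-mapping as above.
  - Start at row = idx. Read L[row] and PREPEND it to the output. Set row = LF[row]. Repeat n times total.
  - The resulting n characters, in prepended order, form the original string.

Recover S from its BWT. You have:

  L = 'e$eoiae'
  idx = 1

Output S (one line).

Answer: aieoee$

Derivation:
LF mapping: 2 0 3 6 5 1 4
Walk LF starting at row 1, prepending L[row]:
  step 1: row=1, L[1]='$', prepend. Next row=LF[1]=0
  step 2: row=0, L[0]='e', prepend. Next row=LF[0]=2
  step 3: row=2, L[2]='e', prepend. Next row=LF[2]=3
  step 4: row=3, L[3]='o', prepend. Next row=LF[3]=6
  step 5: row=6, L[6]='e', prepend. Next row=LF[6]=4
  step 6: row=4, L[4]='i', prepend. Next row=LF[4]=5
  step 7: row=5, L[5]='a', prepend. Next row=LF[5]=1
Reversed output: aieoee$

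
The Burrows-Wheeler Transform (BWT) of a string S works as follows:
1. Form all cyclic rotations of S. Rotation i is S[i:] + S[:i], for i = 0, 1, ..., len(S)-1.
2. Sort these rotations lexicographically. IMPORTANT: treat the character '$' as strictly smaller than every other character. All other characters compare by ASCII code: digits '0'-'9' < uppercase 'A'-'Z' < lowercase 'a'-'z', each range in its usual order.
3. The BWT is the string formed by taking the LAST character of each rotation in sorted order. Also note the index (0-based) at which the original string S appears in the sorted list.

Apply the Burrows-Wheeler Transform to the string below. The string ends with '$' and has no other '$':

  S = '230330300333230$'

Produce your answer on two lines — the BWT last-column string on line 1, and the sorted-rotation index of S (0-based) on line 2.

All 16 rotations (rotation i = S[i:]+S[:i]):
  rot[0] = 230330300333230$
  rot[1] = 30330300333230$2
  rot[2] = 0330300333230$23
  rot[3] = 330300333230$230
  rot[4] = 30300333230$2303
  rot[5] = 0300333230$23033
  rot[6] = 300333230$230330
  rot[7] = 00333230$2303303
  rot[8] = 0333230$23033030
  rot[9] = 333230$230330300
  rot[10] = 33230$2303303003
  rot[11] = 3230$23033030033
  rot[12] = 230$230330300333
  rot[13] = 30$2303303003332
  rot[14] = 0$23033030033323
  rot[15] = $230330300333230
Sorted (with $ < everything):
  sorted[0] = $230330300333230  (last char: '0')
  sorted[1] = 0$23033030033323  (last char: '3')
  sorted[2] = 00333230$2303303  (last char: '3')
  sorted[3] = 0300333230$23033  (last char: '3')
  sorted[4] = 0330300333230$23  (last char: '3')
  sorted[5] = 0333230$23033030  (last char: '0')
  sorted[6] = 230$230330300333  (last char: '3')
  sorted[7] = 230330300333230$  (last char: '$')
  sorted[8] = 30$2303303003332  (last char: '2')
  sorted[9] = 300333230$230330  (last char: '0')
  sorted[10] = 30300333230$2303  (last char: '3')
  sorted[11] = 30330300333230$2  (last char: '2')
  sorted[12] = 3230$23033030033  (last char: '3')
  sorted[13] = 330300333230$230  (last char: '0')
  sorted[14] = 33230$2303303003  (last char: '3')
  sorted[15] = 333230$230330300  (last char: '0')
Last column: 0333303$20323030
Original string S is at sorted index 7

Answer: 0333303$20323030
7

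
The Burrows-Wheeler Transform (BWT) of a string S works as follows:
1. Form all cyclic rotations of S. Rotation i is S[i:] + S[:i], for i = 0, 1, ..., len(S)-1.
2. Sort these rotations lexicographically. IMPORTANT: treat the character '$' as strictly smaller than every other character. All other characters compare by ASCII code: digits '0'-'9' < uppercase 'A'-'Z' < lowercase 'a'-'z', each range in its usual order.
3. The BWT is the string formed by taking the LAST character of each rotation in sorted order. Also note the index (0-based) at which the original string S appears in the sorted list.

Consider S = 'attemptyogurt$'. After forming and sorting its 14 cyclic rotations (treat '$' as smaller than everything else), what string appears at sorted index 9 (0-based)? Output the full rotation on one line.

Answer: temptyogurt$at

Derivation:
All 14 rotations (rotation i = S[i:]+S[:i]):
  rot[0] = attemptyogurt$
  rot[1] = ttemptyogurt$a
  rot[2] = temptyogurt$at
  rot[3] = emptyogurt$att
  rot[4] = mptyogurt$atte
  rot[5] = ptyogurt$attem
  rot[6] = tyogurt$attemp
  rot[7] = yogurt$attempt
  rot[8] = ogurt$attempty
  rot[9] = gurt$attemptyo
  rot[10] = urt$attemptyog
  rot[11] = rt$attemptyogu
  rot[12] = t$attemptyogur
  rot[13] = $attemptyogurt
Sorted (with $ < everything):
  sorted[0] = $attemptyogurt
  sorted[1] = attemptyogurt$
  sorted[2] = emptyogurt$att
  sorted[3] = gurt$attemptyo
  sorted[4] = mptyogurt$atte
  sorted[5] = ogurt$attempty
  sorted[6] = ptyogurt$attem
  sorted[7] = rt$attemptyogu
  sorted[8] = t$attemptyogur
  sorted[9] = temptyogurt$at
  sorted[10] = ttemptyogurt$a
  sorted[11] = tyogurt$attemp
  sorted[12] = urt$attemptyog
  sorted[13] = yogurt$attempt
sorted[9] = temptyogurt$at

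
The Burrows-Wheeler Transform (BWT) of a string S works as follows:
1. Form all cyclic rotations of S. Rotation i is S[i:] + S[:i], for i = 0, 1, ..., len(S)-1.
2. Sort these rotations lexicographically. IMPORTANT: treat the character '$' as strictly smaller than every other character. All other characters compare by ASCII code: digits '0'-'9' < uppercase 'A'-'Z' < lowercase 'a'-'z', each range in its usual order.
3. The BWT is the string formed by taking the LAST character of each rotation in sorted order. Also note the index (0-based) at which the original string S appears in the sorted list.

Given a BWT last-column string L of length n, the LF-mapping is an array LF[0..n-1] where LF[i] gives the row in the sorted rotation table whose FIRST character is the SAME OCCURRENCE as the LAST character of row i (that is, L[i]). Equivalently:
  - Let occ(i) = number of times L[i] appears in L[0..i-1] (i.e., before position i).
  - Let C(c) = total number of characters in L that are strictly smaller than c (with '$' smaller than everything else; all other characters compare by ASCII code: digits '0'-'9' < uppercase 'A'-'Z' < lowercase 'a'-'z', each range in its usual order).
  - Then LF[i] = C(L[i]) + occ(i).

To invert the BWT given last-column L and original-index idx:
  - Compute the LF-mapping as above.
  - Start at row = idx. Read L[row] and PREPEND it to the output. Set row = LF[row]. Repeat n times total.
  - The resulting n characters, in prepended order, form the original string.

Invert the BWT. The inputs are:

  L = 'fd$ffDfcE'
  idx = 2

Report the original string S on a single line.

Answer: EffcfdDf$

Derivation:
LF mapping: 5 4 0 6 7 1 8 3 2
Walk LF starting at row 2, prepending L[row]:
  step 1: row=2, L[2]='$', prepend. Next row=LF[2]=0
  step 2: row=0, L[0]='f', prepend. Next row=LF[0]=5
  step 3: row=5, L[5]='D', prepend. Next row=LF[5]=1
  step 4: row=1, L[1]='d', prepend. Next row=LF[1]=4
  step 5: row=4, L[4]='f', prepend. Next row=LF[4]=7
  step 6: row=7, L[7]='c', prepend. Next row=LF[7]=3
  step 7: row=3, L[3]='f', prepend. Next row=LF[3]=6
  step 8: row=6, L[6]='f', prepend. Next row=LF[6]=8
  step 9: row=8, L[8]='E', prepend. Next row=LF[8]=2
Reversed output: EffcfdDf$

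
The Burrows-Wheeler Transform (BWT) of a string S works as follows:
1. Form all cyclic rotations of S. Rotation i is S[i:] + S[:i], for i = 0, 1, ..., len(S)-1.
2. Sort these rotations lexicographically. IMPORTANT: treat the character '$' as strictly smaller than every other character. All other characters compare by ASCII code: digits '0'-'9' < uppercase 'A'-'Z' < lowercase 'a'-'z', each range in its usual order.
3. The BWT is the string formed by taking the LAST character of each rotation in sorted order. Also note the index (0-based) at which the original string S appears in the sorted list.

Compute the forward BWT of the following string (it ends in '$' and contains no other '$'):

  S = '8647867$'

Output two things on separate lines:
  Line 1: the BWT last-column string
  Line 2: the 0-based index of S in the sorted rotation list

All 8 rotations (rotation i = S[i:]+S[:i]):
  rot[0] = 8647867$
  rot[1] = 647867$8
  rot[2] = 47867$86
  rot[3] = 7867$864
  rot[4] = 867$8647
  rot[5] = 67$86478
  rot[6] = 7$864786
  rot[7] = $8647867
Sorted (with $ < everything):
  sorted[0] = $8647867  (last char: '7')
  sorted[1] = 47867$86  (last char: '6')
  sorted[2] = 647867$8  (last char: '8')
  sorted[3] = 67$86478  (last char: '8')
  sorted[4] = 7$864786  (last char: '6')
  sorted[5] = 7867$864  (last char: '4')
  sorted[6] = 8647867$  (last char: '$')
  sorted[7] = 867$8647  (last char: '7')
Last column: 768864$7
Original string S is at sorted index 6

Answer: 768864$7
6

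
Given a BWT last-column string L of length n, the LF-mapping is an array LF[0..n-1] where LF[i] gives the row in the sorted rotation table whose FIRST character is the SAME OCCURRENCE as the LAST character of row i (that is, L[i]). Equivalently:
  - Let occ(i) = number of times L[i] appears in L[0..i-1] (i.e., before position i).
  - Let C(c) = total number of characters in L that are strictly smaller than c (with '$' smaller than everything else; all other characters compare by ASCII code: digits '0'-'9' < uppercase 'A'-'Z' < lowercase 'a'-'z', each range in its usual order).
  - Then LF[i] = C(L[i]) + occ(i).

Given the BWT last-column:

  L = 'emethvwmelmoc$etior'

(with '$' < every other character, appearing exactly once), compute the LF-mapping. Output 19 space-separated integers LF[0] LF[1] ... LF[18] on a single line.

Char counts: '$':1, 'c':1, 'e':4, 'h':1, 'i':1, 'l':1, 'm':3, 'o':2, 'r':1, 't':2, 'v':1, 'w':1
C (first-col start): C('$')=0, C('c')=1, C('e')=2, C('h')=6, C('i')=7, C('l')=8, C('m')=9, C('o')=12, C('r')=14, C('t')=15, C('v')=17, C('w')=18
L[0]='e': occ=0, LF[0]=C('e')+0=2+0=2
L[1]='m': occ=0, LF[1]=C('m')+0=9+0=9
L[2]='e': occ=1, LF[2]=C('e')+1=2+1=3
L[3]='t': occ=0, LF[3]=C('t')+0=15+0=15
L[4]='h': occ=0, LF[4]=C('h')+0=6+0=6
L[5]='v': occ=0, LF[5]=C('v')+0=17+0=17
L[6]='w': occ=0, LF[6]=C('w')+0=18+0=18
L[7]='m': occ=1, LF[7]=C('m')+1=9+1=10
L[8]='e': occ=2, LF[8]=C('e')+2=2+2=4
L[9]='l': occ=0, LF[9]=C('l')+0=8+0=8
L[10]='m': occ=2, LF[10]=C('m')+2=9+2=11
L[11]='o': occ=0, LF[11]=C('o')+0=12+0=12
L[12]='c': occ=0, LF[12]=C('c')+0=1+0=1
L[13]='$': occ=0, LF[13]=C('$')+0=0+0=0
L[14]='e': occ=3, LF[14]=C('e')+3=2+3=5
L[15]='t': occ=1, LF[15]=C('t')+1=15+1=16
L[16]='i': occ=0, LF[16]=C('i')+0=7+0=7
L[17]='o': occ=1, LF[17]=C('o')+1=12+1=13
L[18]='r': occ=0, LF[18]=C('r')+0=14+0=14

Answer: 2 9 3 15 6 17 18 10 4 8 11 12 1 0 5 16 7 13 14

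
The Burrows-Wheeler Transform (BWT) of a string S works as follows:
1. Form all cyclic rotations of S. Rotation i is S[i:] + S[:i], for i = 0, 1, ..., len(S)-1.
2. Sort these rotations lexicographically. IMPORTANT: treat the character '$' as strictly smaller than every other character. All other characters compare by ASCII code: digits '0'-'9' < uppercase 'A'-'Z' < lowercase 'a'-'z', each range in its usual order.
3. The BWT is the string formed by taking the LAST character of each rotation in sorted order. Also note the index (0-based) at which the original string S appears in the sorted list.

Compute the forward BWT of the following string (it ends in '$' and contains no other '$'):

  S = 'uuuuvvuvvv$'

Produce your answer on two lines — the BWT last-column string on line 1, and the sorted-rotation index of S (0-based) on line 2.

All 11 rotations (rotation i = S[i:]+S[:i]):
  rot[0] = uuuuvvuvvv$
  rot[1] = uuuvvuvvv$u
  rot[2] = uuvvuvvv$uu
  rot[3] = uvvuvvv$uuu
  rot[4] = vvuvvv$uuuu
  rot[5] = vuvvv$uuuuv
  rot[6] = uvvv$uuuuvv
  rot[7] = vvv$uuuuvvu
  rot[8] = vv$uuuuvvuv
  rot[9] = v$uuuuvvuvv
  rot[10] = $uuuuvvuvvv
Sorted (with $ < everything):
  sorted[0] = $uuuuvvuvvv  (last char: 'v')
  sorted[1] = uuuuvvuvvv$  (last char: '$')
  sorted[2] = uuuvvuvvv$u  (last char: 'u')
  sorted[3] = uuvvuvvv$uu  (last char: 'u')
  sorted[4] = uvvuvvv$uuu  (last char: 'u')
  sorted[5] = uvvv$uuuuvv  (last char: 'v')
  sorted[6] = v$uuuuvvuvv  (last char: 'v')
  sorted[7] = vuvvv$uuuuv  (last char: 'v')
  sorted[8] = vv$uuuuvvuv  (last char: 'v')
  sorted[9] = vvuvvv$uuuu  (last char: 'u')
  sorted[10] = vvv$uuuuvvu  (last char: 'u')
Last column: v$uuuvvvvuu
Original string S is at sorted index 1

Answer: v$uuuvvvvuu
1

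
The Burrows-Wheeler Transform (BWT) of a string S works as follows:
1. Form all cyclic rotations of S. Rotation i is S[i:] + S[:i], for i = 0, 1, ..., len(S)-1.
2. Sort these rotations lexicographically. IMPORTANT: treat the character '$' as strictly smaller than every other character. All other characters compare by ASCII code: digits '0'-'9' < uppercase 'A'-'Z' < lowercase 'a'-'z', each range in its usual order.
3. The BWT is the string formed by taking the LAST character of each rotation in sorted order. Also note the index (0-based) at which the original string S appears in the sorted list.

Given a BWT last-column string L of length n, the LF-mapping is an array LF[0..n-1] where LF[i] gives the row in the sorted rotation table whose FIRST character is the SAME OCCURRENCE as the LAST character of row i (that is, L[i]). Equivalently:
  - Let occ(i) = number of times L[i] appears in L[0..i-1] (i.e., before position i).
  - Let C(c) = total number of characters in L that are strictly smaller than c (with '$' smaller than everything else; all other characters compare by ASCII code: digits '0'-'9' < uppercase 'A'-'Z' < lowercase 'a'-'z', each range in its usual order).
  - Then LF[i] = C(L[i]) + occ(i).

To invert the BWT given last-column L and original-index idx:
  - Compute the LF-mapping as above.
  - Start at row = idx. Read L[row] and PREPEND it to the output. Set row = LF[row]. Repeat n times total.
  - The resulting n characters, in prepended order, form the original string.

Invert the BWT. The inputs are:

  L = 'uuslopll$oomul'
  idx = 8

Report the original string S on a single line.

Answer: osloluullopmu$

Derivation:
LF mapping: 11 12 10 1 6 9 2 3 0 7 8 5 13 4
Walk LF starting at row 8, prepending L[row]:
  step 1: row=8, L[8]='$', prepend. Next row=LF[8]=0
  step 2: row=0, L[0]='u', prepend. Next row=LF[0]=11
  step 3: row=11, L[11]='m', prepend. Next row=LF[11]=5
  step 4: row=5, L[5]='p', prepend. Next row=LF[5]=9
  step 5: row=9, L[9]='o', prepend. Next row=LF[9]=7
  step 6: row=7, L[7]='l', prepend. Next row=LF[7]=3
  step 7: row=3, L[3]='l', prepend. Next row=LF[3]=1
  step 8: row=1, L[1]='u', prepend. Next row=LF[1]=12
  step 9: row=12, L[12]='u', prepend. Next row=LF[12]=13
  step 10: row=13, L[13]='l', prepend. Next row=LF[13]=4
  step 11: row=4, L[4]='o', prepend. Next row=LF[4]=6
  step 12: row=6, L[6]='l', prepend. Next row=LF[6]=2
  step 13: row=2, L[2]='s', prepend. Next row=LF[2]=10
  step 14: row=10, L[10]='o', prepend. Next row=LF[10]=8
Reversed output: osloluullopmu$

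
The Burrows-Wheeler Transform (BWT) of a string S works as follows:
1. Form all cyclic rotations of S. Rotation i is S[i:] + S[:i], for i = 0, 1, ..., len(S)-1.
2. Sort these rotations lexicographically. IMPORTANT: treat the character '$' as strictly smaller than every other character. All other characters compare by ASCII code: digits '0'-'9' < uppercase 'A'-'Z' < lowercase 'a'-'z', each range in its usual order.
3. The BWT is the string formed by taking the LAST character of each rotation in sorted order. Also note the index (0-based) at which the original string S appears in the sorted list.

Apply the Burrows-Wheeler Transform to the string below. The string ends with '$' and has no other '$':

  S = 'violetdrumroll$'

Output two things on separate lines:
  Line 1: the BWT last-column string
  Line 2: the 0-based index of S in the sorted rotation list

Answer: ltlvloouirmder$
14

Derivation:
All 15 rotations (rotation i = S[i:]+S[:i]):
  rot[0] = violetdrumroll$
  rot[1] = ioletdrumroll$v
  rot[2] = oletdrumroll$vi
  rot[3] = letdrumroll$vio
  rot[4] = etdrumroll$viol
  rot[5] = tdrumroll$viole
  rot[6] = drumroll$violet
  rot[7] = rumroll$violetd
  rot[8] = umroll$violetdr
  rot[9] = mroll$violetdru
  rot[10] = roll$violetdrum
  rot[11] = oll$violetdrumr
  rot[12] = ll$violetdrumro
  rot[13] = l$violetdrumrol
  rot[14] = $violetdrumroll
Sorted (with $ < everything):
  sorted[0] = $violetdrumroll  (last char: 'l')
  sorted[1] = drumroll$violet  (last char: 't')
  sorted[2] = etdrumroll$viol  (last char: 'l')
  sorted[3] = ioletdrumroll$v  (last char: 'v')
  sorted[4] = l$violetdrumrol  (last char: 'l')
  sorted[5] = letdrumroll$vio  (last char: 'o')
  sorted[6] = ll$violetdrumro  (last char: 'o')
  sorted[7] = mroll$violetdru  (last char: 'u')
  sorted[8] = oletdrumroll$vi  (last char: 'i')
  sorted[9] = oll$violetdrumr  (last char: 'r')
  sorted[10] = roll$violetdrum  (last char: 'm')
  sorted[11] = rumroll$violetd  (last char: 'd')
  sorted[12] = tdrumroll$viole  (last char: 'e')
  sorted[13] = umroll$violetdr  (last char: 'r')
  sorted[14] = violetdrumroll$  (last char: '$')
Last column: ltlvloouirmder$
Original string S is at sorted index 14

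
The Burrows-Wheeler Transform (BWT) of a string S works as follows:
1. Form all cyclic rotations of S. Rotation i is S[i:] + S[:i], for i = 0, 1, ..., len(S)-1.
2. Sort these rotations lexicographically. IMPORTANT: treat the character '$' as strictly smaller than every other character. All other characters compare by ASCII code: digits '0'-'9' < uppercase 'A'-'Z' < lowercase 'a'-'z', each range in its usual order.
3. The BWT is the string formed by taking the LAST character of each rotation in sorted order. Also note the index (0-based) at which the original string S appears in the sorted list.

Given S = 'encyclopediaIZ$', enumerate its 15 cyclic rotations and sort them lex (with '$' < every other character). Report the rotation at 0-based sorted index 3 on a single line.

Answer: aIZ$encyclopedi

Derivation:
All 15 rotations (rotation i = S[i:]+S[:i]):
  rot[0] = encyclopediaIZ$
  rot[1] = ncyclopediaIZ$e
  rot[2] = cyclopediaIZ$en
  rot[3] = yclopediaIZ$enc
  rot[4] = clopediaIZ$ency
  rot[5] = lopediaIZ$encyc
  rot[6] = opediaIZ$encycl
  rot[7] = pediaIZ$encyclo
  rot[8] = ediaIZ$encyclop
  rot[9] = diaIZ$encyclope
  rot[10] = iaIZ$encycloped
  rot[11] = aIZ$encyclopedi
  rot[12] = IZ$encyclopedia
  rot[13] = Z$encyclopediaI
  rot[14] = $encyclopediaIZ
Sorted (with $ < everything):
  sorted[0] = $encyclopediaIZ
  sorted[1] = IZ$encyclopedia
  sorted[2] = Z$encyclopediaI
  sorted[3] = aIZ$encyclopedi
  sorted[4] = clopediaIZ$ency
  sorted[5] = cyclopediaIZ$en
  sorted[6] = diaIZ$encyclope
  sorted[7] = ediaIZ$encyclop
  sorted[8] = encyclopediaIZ$
  sorted[9] = iaIZ$encycloped
  sorted[10] = lopediaIZ$encyc
  sorted[11] = ncyclopediaIZ$e
  sorted[12] = opediaIZ$encycl
  sorted[13] = pediaIZ$encyclo
  sorted[14] = yclopediaIZ$enc
sorted[3] = aIZ$encyclopedi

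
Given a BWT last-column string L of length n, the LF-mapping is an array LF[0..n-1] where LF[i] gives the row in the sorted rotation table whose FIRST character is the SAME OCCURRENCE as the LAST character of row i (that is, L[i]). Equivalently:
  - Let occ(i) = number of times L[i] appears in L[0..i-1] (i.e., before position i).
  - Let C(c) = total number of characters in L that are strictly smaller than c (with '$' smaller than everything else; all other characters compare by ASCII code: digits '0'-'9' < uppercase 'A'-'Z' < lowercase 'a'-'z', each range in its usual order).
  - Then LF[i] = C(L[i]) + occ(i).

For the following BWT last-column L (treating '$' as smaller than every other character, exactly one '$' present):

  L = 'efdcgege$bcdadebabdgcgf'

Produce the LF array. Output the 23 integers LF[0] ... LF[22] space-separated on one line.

Char counts: '$':1, 'a':2, 'b':3, 'c':3, 'd':4, 'e':4, 'f':2, 'g':4
C (first-col start): C('$')=0, C('a')=1, C('b')=3, C('c')=6, C('d')=9, C('e')=13, C('f')=17, C('g')=19
L[0]='e': occ=0, LF[0]=C('e')+0=13+0=13
L[1]='f': occ=0, LF[1]=C('f')+0=17+0=17
L[2]='d': occ=0, LF[2]=C('d')+0=9+0=9
L[3]='c': occ=0, LF[3]=C('c')+0=6+0=6
L[4]='g': occ=0, LF[4]=C('g')+0=19+0=19
L[5]='e': occ=1, LF[5]=C('e')+1=13+1=14
L[6]='g': occ=1, LF[6]=C('g')+1=19+1=20
L[7]='e': occ=2, LF[7]=C('e')+2=13+2=15
L[8]='$': occ=0, LF[8]=C('$')+0=0+0=0
L[9]='b': occ=0, LF[9]=C('b')+0=3+0=3
L[10]='c': occ=1, LF[10]=C('c')+1=6+1=7
L[11]='d': occ=1, LF[11]=C('d')+1=9+1=10
L[12]='a': occ=0, LF[12]=C('a')+0=1+0=1
L[13]='d': occ=2, LF[13]=C('d')+2=9+2=11
L[14]='e': occ=3, LF[14]=C('e')+3=13+3=16
L[15]='b': occ=1, LF[15]=C('b')+1=3+1=4
L[16]='a': occ=1, LF[16]=C('a')+1=1+1=2
L[17]='b': occ=2, LF[17]=C('b')+2=3+2=5
L[18]='d': occ=3, LF[18]=C('d')+3=9+3=12
L[19]='g': occ=2, LF[19]=C('g')+2=19+2=21
L[20]='c': occ=2, LF[20]=C('c')+2=6+2=8
L[21]='g': occ=3, LF[21]=C('g')+3=19+3=22
L[22]='f': occ=1, LF[22]=C('f')+1=17+1=18

Answer: 13 17 9 6 19 14 20 15 0 3 7 10 1 11 16 4 2 5 12 21 8 22 18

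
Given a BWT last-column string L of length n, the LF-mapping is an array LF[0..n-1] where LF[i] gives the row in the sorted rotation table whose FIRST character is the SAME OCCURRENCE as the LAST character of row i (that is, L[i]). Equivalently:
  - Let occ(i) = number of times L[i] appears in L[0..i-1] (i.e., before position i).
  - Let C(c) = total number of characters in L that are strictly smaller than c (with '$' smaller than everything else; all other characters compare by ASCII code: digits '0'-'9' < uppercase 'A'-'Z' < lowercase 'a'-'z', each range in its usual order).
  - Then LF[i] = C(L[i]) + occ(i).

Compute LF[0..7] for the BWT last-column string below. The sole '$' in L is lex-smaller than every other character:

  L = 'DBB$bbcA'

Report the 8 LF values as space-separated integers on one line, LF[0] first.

Answer: 4 2 3 0 5 6 7 1

Derivation:
Char counts: '$':1, 'A':1, 'B':2, 'D':1, 'b':2, 'c':1
C (first-col start): C('$')=0, C('A')=1, C('B')=2, C('D')=4, C('b')=5, C('c')=7
L[0]='D': occ=0, LF[0]=C('D')+0=4+0=4
L[1]='B': occ=0, LF[1]=C('B')+0=2+0=2
L[2]='B': occ=1, LF[2]=C('B')+1=2+1=3
L[3]='$': occ=0, LF[3]=C('$')+0=0+0=0
L[4]='b': occ=0, LF[4]=C('b')+0=5+0=5
L[5]='b': occ=1, LF[5]=C('b')+1=5+1=6
L[6]='c': occ=0, LF[6]=C('c')+0=7+0=7
L[7]='A': occ=0, LF[7]=C('A')+0=1+0=1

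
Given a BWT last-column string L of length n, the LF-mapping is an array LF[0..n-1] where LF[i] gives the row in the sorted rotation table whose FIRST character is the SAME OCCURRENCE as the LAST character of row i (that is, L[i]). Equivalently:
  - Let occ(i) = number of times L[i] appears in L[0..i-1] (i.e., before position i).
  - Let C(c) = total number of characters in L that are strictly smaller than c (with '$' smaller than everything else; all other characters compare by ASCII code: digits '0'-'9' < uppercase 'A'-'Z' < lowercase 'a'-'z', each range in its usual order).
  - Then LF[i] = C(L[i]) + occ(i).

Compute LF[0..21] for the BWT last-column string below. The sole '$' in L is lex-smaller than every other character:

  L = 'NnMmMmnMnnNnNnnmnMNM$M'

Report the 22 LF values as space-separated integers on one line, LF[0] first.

Char counts: '$':1, 'M':6, 'N':4, 'm':3, 'n':8
C (first-col start): C('$')=0, C('M')=1, C('N')=7, C('m')=11, C('n')=14
L[0]='N': occ=0, LF[0]=C('N')+0=7+0=7
L[1]='n': occ=0, LF[1]=C('n')+0=14+0=14
L[2]='M': occ=0, LF[2]=C('M')+0=1+0=1
L[3]='m': occ=0, LF[3]=C('m')+0=11+0=11
L[4]='M': occ=1, LF[4]=C('M')+1=1+1=2
L[5]='m': occ=1, LF[5]=C('m')+1=11+1=12
L[6]='n': occ=1, LF[6]=C('n')+1=14+1=15
L[7]='M': occ=2, LF[7]=C('M')+2=1+2=3
L[8]='n': occ=2, LF[8]=C('n')+2=14+2=16
L[9]='n': occ=3, LF[9]=C('n')+3=14+3=17
L[10]='N': occ=1, LF[10]=C('N')+1=7+1=8
L[11]='n': occ=4, LF[11]=C('n')+4=14+4=18
L[12]='N': occ=2, LF[12]=C('N')+2=7+2=9
L[13]='n': occ=5, LF[13]=C('n')+5=14+5=19
L[14]='n': occ=6, LF[14]=C('n')+6=14+6=20
L[15]='m': occ=2, LF[15]=C('m')+2=11+2=13
L[16]='n': occ=7, LF[16]=C('n')+7=14+7=21
L[17]='M': occ=3, LF[17]=C('M')+3=1+3=4
L[18]='N': occ=3, LF[18]=C('N')+3=7+3=10
L[19]='M': occ=4, LF[19]=C('M')+4=1+4=5
L[20]='$': occ=0, LF[20]=C('$')+0=0+0=0
L[21]='M': occ=5, LF[21]=C('M')+5=1+5=6

Answer: 7 14 1 11 2 12 15 3 16 17 8 18 9 19 20 13 21 4 10 5 0 6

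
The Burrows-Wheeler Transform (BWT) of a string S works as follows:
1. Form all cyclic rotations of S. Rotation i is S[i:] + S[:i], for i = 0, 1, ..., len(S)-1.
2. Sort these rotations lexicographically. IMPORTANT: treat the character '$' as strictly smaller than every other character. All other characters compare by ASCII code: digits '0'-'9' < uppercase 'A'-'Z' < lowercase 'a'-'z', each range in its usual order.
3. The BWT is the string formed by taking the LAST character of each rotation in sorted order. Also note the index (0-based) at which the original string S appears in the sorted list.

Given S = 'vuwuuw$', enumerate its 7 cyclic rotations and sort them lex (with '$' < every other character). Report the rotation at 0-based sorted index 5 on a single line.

All 7 rotations (rotation i = S[i:]+S[:i]):
  rot[0] = vuwuuw$
  rot[1] = uwuuw$v
  rot[2] = wuuw$vu
  rot[3] = uuw$vuw
  rot[4] = uw$vuwu
  rot[5] = w$vuwuu
  rot[6] = $vuwuuw
Sorted (with $ < everything):
  sorted[0] = $vuwuuw
  sorted[1] = uuw$vuw
  sorted[2] = uw$vuwu
  sorted[3] = uwuuw$v
  sorted[4] = vuwuuw$
  sorted[5] = w$vuwuu
  sorted[6] = wuuw$vu
sorted[5] = w$vuwuu

Answer: w$vuwuu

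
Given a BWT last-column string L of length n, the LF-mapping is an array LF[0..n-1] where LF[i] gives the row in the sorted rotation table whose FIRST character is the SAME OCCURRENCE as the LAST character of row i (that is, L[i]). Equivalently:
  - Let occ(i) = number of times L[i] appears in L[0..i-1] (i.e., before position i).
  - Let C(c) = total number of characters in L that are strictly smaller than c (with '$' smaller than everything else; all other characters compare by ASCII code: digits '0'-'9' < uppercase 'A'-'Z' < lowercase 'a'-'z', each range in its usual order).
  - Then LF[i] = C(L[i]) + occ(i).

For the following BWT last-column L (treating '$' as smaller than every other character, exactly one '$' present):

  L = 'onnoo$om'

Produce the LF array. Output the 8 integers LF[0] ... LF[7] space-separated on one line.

Answer: 4 2 3 5 6 0 7 1

Derivation:
Char counts: '$':1, 'm':1, 'n':2, 'o':4
C (first-col start): C('$')=0, C('m')=1, C('n')=2, C('o')=4
L[0]='o': occ=0, LF[0]=C('o')+0=4+0=4
L[1]='n': occ=0, LF[1]=C('n')+0=2+0=2
L[2]='n': occ=1, LF[2]=C('n')+1=2+1=3
L[3]='o': occ=1, LF[3]=C('o')+1=4+1=5
L[4]='o': occ=2, LF[4]=C('o')+2=4+2=6
L[5]='$': occ=0, LF[5]=C('$')+0=0+0=0
L[6]='o': occ=3, LF[6]=C('o')+3=4+3=7
L[7]='m': occ=0, LF[7]=C('m')+0=1+0=1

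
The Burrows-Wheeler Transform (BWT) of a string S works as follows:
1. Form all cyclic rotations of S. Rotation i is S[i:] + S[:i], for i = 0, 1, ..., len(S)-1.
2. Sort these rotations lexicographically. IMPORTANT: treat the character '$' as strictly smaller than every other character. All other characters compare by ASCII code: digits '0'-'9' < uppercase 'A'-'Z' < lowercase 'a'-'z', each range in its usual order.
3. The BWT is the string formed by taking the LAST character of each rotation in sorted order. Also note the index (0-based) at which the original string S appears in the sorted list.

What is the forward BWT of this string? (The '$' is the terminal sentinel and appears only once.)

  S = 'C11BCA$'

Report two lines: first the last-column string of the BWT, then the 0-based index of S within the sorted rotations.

All 7 rotations (rotation i = S[i:]+S[:i]):
  rot[0] = C11BCA$
  rot[1] = 11BCA$C
  rot[2] = 1BCA$C1
  rot[3] = BCA$C11
  rot[4] = CA$C11B
  rot[5] = A$C11BC
  rot[6] = $C11BCA
Sorted (with $ < everything):
  sorted[0] = $C11BCA  (last char: 'A')
  sorted[1] = 11BCA$C  (last char: 'C')
  sorted[2] = 1BCA$C1  (last char: '1')
  sorted[3] = A$C11BC  (last char: 'C')
  sorted[4] = BCA$C11  (last char: '1')
  sorted[5] = C11BCA$  (last char: '$')
  sorted[6] = CA$C11B  (last char: 'B')
Last column: AC1C1$B
Original string S is at sorted index 5

Answer: AC1C1$B
5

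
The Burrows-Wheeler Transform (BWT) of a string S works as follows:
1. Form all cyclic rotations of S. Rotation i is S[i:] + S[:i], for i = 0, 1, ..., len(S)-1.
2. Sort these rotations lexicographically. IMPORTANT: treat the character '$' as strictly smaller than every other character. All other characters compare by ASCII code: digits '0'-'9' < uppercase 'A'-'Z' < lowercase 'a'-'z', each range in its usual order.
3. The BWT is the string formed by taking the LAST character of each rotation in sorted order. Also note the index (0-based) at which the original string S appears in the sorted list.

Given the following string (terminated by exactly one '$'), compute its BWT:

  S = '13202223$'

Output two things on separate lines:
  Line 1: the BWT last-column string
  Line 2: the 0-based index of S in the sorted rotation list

Answer: 32$302221
2

Derivation:
All 9 rotations (rotation i = S[i:]+S[:i]):
  rot[0] = 13202223$
  rot[1] = 3202223$1
  rot[2] = 202223$13
  rot[3] = 02223$132
  rot[4] = 2223$1320
  rot[5] = 223$13202
  rot[6] = 23$132022
  rot[7] = 3$1320222
  rot[8] = $13202223
Sorted (with $ < everything):
  sorted[0] = $13202223  (last char: '3')
  sorted[1] = 02223$132  (last char: '2')
  sorted[2] = 13202223$  (last char: '$')
  sorted[3] = 202223$13  (last char: '3')
  sorted[4] = 2223$1320  (last char: '0')
  sorted[5] = 223$13202  (last char: '2')
  sorted[6] = 23$132022  (last char: '2')
  sorted[7] = 3$1320222  (last char: '2')
  sorted[8] = 3202223$1  (last char: '1')
Last column: 32$302221
Original string S is at sorted index 2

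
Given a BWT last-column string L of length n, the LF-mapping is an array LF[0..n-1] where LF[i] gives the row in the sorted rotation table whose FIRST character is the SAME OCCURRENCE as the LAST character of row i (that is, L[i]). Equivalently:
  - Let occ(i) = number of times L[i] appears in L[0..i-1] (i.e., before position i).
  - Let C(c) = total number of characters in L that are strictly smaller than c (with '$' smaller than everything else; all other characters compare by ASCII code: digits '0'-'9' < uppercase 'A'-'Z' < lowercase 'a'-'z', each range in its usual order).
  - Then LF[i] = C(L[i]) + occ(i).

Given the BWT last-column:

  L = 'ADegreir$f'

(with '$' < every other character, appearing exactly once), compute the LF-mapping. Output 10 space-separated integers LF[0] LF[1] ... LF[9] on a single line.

Char counts: '$':1, 'A':1, 'D':1, 'e':2, 'f':1, 'g':1, 'i':1, 'r':2
C (first-col start): C('$')=0, C('A')=1, C('D')=2, C('e')=3, C('f')=5, C('g')=6, C('i')=7, C('r')=8
L[0]='A': occ=0, LF[0]=C('A')+0=1+0=1
L[1]='D': occ=0, LF[1]=C('D')+0=2+0=2
L[2]='e': occ=0, LF[2]=C('e')+0=3+0=3
L[3]='g': occ=0, LF[3]=C('g')+0=6+0=6
L[4]='r': occ=0, LF[4]=C('r')+0=8+0=8
L[5]='e': occ=1, LF[5]=C('e')+1=3+1=4
L[6]='i': occ=0, LF[6]=C('i')+0=7+0=7
L[7]='r': occ=1, LF[7]=C('r')+1=8+1=9
L[8]='$': occ=0, LF[8]=C('$')+0=0+0=0
L[9]='f': occ=0, LF[9]=C('f')+0=5+0=5

Answer: 1 2 3 6 8 4 7 9 0 5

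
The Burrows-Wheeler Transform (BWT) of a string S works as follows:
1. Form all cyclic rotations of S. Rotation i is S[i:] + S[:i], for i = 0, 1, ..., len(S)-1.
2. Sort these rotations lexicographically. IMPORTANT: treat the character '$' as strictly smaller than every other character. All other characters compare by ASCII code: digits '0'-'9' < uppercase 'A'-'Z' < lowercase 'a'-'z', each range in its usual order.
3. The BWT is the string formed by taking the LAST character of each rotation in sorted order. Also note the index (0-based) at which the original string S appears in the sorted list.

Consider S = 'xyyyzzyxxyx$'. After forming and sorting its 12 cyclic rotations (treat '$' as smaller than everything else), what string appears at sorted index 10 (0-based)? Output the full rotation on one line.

All 12 rotations (rotation i = S[i:]+S[:i]):
  rot[0] = xyyyzzyxxyx$
  rot[1] = yyyzzyxxyx$x
  rot[2] = yyzzyxxyx$xy
  rot[3] = yzzyxxyx$xyy
  rot[4] = zzyxxyx$xyyy
  rot[5] = zyxxyx$xyyyz
  rot[6] = yxxyx$xyyyzz
  rot[7] = xxyx$xyyyzzy
  rot[8] = xyx$xyyyzzyx
  rot[9] = yx$xyyyzzyxx
  rot[10] = x$xyyyzzyxxy
  rot[11] = $xyyyzzyxxyx
Sorted (with $ < everything):
  sorted[0] = $xyyyzzyxxyx
  sorted[1] = x$xyyyzzyxxy
  sorted[2] = xxyx$xyyyzzy
  sorted[3] = xyx$xyyyzzyx
  sorted[4] = xyyyzzyxxyx$
  sorted[5] = yx$xyyyzzyxx
  sorted[6] = yxxyx$xyyyzz
  sorted[7] = yyyzzyxxyx$x
  sorted[8] = yyzzyxxyx$xy
  sorted[9] = yzzyxxyx$xyy
  sorted[10] = zyxxyx$xyyyz
  sorted[11] = zzyxxyx$xyyy
sorted[10] = zyxxyx$xyyyz

Answer: zyxxyx$xyyyz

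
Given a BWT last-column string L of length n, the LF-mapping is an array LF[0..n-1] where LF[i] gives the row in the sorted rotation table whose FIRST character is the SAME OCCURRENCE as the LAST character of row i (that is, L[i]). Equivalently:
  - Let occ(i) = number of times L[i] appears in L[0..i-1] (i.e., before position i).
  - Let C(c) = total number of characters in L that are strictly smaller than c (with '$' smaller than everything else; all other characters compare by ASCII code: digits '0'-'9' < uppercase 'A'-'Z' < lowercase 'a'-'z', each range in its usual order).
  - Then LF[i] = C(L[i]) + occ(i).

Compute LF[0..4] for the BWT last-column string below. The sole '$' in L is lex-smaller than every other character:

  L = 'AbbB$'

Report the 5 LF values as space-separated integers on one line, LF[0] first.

Char counts: '$':1, 'A':1, 'B':1, 'b':2
C (first-col start): C('$')=0, C('A')=1, C('B')=2, C('b')=3
L[0]='A': occ=0, LF[0]=C('A')+0=1+0=1
L[1]='b': occ=0, LF[1]=C('b')+0=3+0=3
L[2]='b': occ=1, LF[2]=C('b')+1=3+1=4
L[3]='B': occ=0, LF[3]=C('B')+0=2+0=2
L[4]='$': occ=0, LF[4]=C('$')+0=0+0=0

Answer: 1 3 4 2 0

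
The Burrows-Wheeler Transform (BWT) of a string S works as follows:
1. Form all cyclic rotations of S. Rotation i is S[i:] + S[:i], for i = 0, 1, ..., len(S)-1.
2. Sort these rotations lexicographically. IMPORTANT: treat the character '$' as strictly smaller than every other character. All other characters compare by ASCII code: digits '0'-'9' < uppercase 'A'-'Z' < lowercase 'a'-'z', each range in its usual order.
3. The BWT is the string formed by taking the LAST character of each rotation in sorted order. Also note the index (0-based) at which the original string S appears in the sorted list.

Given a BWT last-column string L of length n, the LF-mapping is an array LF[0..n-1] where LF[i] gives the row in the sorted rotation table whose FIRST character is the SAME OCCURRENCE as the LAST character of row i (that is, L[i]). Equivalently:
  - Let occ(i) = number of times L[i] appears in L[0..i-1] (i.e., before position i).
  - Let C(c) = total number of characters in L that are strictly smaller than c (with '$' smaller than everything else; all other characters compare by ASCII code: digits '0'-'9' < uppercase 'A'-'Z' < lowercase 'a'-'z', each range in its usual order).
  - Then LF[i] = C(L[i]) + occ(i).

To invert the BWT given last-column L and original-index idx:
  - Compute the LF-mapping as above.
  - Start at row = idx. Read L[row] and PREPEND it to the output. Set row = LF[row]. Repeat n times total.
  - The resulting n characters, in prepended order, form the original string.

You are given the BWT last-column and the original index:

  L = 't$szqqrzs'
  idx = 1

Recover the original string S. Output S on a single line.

LF mapping: 6 0 4 7 1 2 3 8 5
Walk LF starting at row 1, prepending L[row]:
  step 1: row=1, L[1]='$', prepend. Next row=LF[1]=0
  step 2: row=0, L[0]='t', prepend. Next row=LF[0]=6
  step 3: row=6, L[6]='r', prepend. Next row=LF[6]=3
  step 4: row=3, L[3]='z', prepend. Next row=LF[3]=7
  step 5: row=7, L[7]='z', prepend. Next row=LF[7]=8
  step 6: row=8, L[8]='s', prepend. Next row=LF[8]=5
  step 7: row=5, L[5]='q', prepend. Next row=LF[5]=2
  step 8: row=2, L[2]='s', prepend. Next row=LF[2]=4
  step 9: row=4, L[4]='q', prepend. Next row=LF[4]=1
Reversed output: qsqszzrt$

Answer: qsqszzrt$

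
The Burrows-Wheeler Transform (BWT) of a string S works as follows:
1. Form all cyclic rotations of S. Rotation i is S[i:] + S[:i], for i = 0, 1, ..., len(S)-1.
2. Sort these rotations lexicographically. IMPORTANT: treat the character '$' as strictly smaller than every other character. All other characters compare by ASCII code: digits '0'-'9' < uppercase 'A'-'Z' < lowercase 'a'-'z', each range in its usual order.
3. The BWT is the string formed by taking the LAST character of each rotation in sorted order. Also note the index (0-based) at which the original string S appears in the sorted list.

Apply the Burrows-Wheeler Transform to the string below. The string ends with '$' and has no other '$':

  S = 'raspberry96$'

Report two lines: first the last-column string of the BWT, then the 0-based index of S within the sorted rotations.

All 12 rotations (rotation i = S[i:]+S[:i]):
  rot[0] = raspberry96$
  rot[1] = aspberry96$r
  rot[2] = spberry96$ra
  rot[3] = pberry96$ras
  rot[4] = berry96$rasp
  rot[5] = erry96$raspb
  rot[6] = rry96$raspbe
  rot[7] = ry96$raspber
  rot[8] = y96$raspberr
  rot[9] = 96$raspberry
  rot[10] = 6$raspberry9
  rot[11] = $raspberry96
Sorted (with $ < everything):
  sorted[0] = $raspberry96  (last char: '6')
  sorted[1] = 6$raspberry9  (last char: '9')
  sorted[2] = 96$raspberry  (last char: 'y')
  sorted[3] = aspberry96$r  (last char: 'r')
  sorted[4] = berry96$rasp  (last char: 'p')
  sorted[5] = erry96$raspb  (last char: 'b')
  sorted[6] = pberry96$ras  (last char: 's')
  sorted[7] = raspberry96$  (last char: '$')
  sorted[8] = rry96$raspbe  (last char: 'e')
  sorted[9] = ry96$raspber  (last char: 'r')
  sorted[10] = spberry96$ra  (last char: 'a')
  sorted[11] = y96$raspberr  (last char: 'r')
Last column: 69yrpbs$erar
Original string S is at sorted index 7

Answer: 69yrpbs$erar
7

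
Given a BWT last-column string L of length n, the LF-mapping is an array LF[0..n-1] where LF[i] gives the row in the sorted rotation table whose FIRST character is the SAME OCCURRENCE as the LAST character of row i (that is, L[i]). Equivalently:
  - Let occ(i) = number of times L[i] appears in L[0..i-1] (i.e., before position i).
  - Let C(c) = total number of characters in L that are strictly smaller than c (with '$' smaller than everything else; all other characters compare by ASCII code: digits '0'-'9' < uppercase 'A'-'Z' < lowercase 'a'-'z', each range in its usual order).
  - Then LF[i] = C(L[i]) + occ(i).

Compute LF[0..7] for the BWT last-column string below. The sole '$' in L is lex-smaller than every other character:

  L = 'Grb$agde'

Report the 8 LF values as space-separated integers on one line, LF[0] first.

Answer: 1 7 3 0 2 6 4 5

Derivation:
Char counts: '$':1, 'G':1, 'a':1, 'b':1, 'd':1, 'e':1, 'g':1, 'r':1
C (first-col start): C('$')=0, C('G')=1, C('a')=2, C('b')=3, C('d')=4, C('e')=5, C('g')=6, C('r')=7
L[0]='G': occ=0, LF[0]=C('G')+0=1+0=1
L[1]='r': occ=0, LF[1]=C('r')+0=7+0=7
L[2]='b': occ=0, LF[2]=C('b')+0=3+0=3
L[3]='$': occ=0, LF[3]=C('$')+0=0+0=0
L[4]='a': occ=0, LF[4]=C('a')+0=2+0=2
L[5]='g': occ=0, LF[5]=C('g')+0=6+0=6
L[6]='d': occ=0, LF[6]=C('d')+0=4+0=4
L[7]='e': occ=0, LF[7]=C('e')+0=5+0=5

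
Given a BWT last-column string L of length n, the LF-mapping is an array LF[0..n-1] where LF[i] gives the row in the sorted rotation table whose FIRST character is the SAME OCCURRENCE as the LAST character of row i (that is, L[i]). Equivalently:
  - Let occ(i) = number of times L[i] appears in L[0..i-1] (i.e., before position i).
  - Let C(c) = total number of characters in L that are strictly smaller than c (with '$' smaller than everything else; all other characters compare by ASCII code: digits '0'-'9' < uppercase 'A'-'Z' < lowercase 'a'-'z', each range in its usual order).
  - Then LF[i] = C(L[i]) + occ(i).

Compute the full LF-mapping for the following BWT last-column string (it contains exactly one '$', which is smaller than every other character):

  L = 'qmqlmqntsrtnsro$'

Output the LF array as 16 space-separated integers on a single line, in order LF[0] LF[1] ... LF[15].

Answer: 7 2 8 1 3 9 4 14 12 10 15 5 13 11 6 0

Derivation:
Char counts: '$':1, 'l':1, 'm':2, 'n':2, 'o':1, 'q':3, 'r':2, 's':2, 't':2
C (first-col start): C('$')=0, C('l')=1, C('m')=2, C('n')=4, C('o')=6, C('q')=7, C('r')=10, C('s')=12, C('t')=14
L[0]='q': occ=0, LF[0]=C('q')+0=7+0=7
L[1]='m': occ=0, LF[1]=C('m')+0=2+0=2
L[2]='q': occ=1, LF[2]=C('q')+1=7+1=8
L[3]='l': occ=0, LF[3]=C('l')+0=1+0=1
L[4]='m': occ=1, LF[4]=C('m')+1=2+1=3
L[5]='q': occ=2, LF[5]=C('q')+2=7+2=9
L[6]='n': occ=0, LF[6]=C('n')+0=4+0=4
L[7]='t': occ=0, LF[7]=C('t')+0=14+0=14
L[8]='s': occ=0, LF[8]=C('s')+0=12+0=12
L[9]='r': occ=0, LF[9]=C('r')+0=10+0=10
L[10]='t': occ=1, LF[10]=C('t')+1=14+1=15
L[11]='n': occ=1, LF[11]=C('n')+1=4+1=5
L[12]='s': occ=1, LF[12]=C('s')+1=12+1=13
L[13]='r': occ=1, LF[13]=C('r')+1=10+1=11
L[14]='o': occ=0, LF[14]=C('o')+0=6+0=6
L[15]='$': occ=0, LF[15]=C('$')+0=0+0=0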